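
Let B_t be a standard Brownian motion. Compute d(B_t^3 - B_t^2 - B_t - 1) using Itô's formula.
d(B_t^3 - B_t^2 - B_t - 1) = (3*B_t - 1) dt + (3*B_t^2 - 2*B_t - 1) dB_t

Itô's formula for f(B_t) gives d f(B_t) = f'(B_t) dB_t + (1/2) f''(B_t) dt. Compute derivatives of f(x) = x^3 - x^2 - x - 1:
  f'(x)  = 3*x^2 - 2*x - 1
  f''(x) = 6*x - 2
Substitute x = B_t and multiply the f'' term by 1/2:
  drift     = (1/2) * (6*x - 2) evaluated at B_t = 3*B_t - 1
  diffusion = (3*x^2 - 2*x - 1) evaluated at B_t = 3*B_t^2 - 2*B_t - 1
Therefore d(B_t^3 - B_t^2 - B_t - 1) = (3*B_t - 1) dt + (3*B_t^2 - 2*B_t - 1) dB_t.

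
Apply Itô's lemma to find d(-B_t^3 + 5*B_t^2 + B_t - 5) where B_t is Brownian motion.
d(-B_t^3 + 5*B_t^2 + B_t - 5) = (5 - 3*B_t) dt + (-3*B_t^2 + 10*B_t + 1) dB_t

Itô's formula for f(B_t) gives d f(B_t) = f'(B_t) dB_t + (1/2) f''(B_t) dt. Compute derivatives of f(x) = -x^3 + 5*x^2 + x - 5:
  f'(x)  = -3*x^2 + 10*x + 1
  f''(x) = 10 - 6*x
Substitute x = B_t and multiply the f'' term by 1/2:
  drift     = (1/2) * (10 - 6*x) evaluated at B_t = 5 - 3*B_t
  diffusion = (-3*x^2 + 10*x + 1) evaluated at B_t = -3*B_t^2 + 10*B_t + 1
Therefore d(-B_t^3 + 5*B_t^2 + B_t - 5) = (5 - 3*B_t) dt + (-3*B_t^2 + 10*B_t + 1) dB_t.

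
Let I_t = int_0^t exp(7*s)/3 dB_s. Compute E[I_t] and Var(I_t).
E[I_t] = 0; Var(I_t) = exp(14*t)/126 - 1/126

The Itô integral of a deterministic integrand f(s) has mean 0 because each increment f(s) * (B_{s+ds} - B_s) has mean 0. By the Itô isometry:
  Var( int_0^t f(s) dB_s ) = E[ (int_0^t f(s) dB_s)^2 ] = int_0^t f(s)^2 ds.
Here f(s) = exp(7*s)/3, so f(s)^2 = exp(14*s)/9. Integrate:
  int_0^t (exp(14*s)/9) ds = exp(14*t)/126 - 1/126.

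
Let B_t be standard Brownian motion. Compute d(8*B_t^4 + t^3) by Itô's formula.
d(8*B_t^4 + t^3) = (48*B_t^2 + 3*t^2) dt + (32*B_t^3) dB_t

Itô's formula for f(t, x): d f(t, B_t) = (f_t + (1/2) f_xx) dt + f_x dB_t. Compute partials of f(t, x) = t^3 + 8*x^4:
  f_t(t,x)  = 3*t^2
  f_x(t,x)  = 32*x^3
  f_xx(t,x) = 96*x^2
Assemble drift = f_t + (1/2) f_xx = 3*t^2 + 48*x^2 and diffusion = f_x = 32*x^3. Substituting x = B_t:
  d(8*B_t^4 + t^3) = (48*B_t^2 + 3*t^2) dt + (32*B_t^3) dB_t.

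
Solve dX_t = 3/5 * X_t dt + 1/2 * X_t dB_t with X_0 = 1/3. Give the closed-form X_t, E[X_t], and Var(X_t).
X_t = 1/3 * exp((19/40) t + (1/2) B_t); E[X_t] = exp(3*t/5)/3; Var(X_t) = (exp(t/4) - 1)*exp(6*t/5)/9

For GBM dX = mu X dt + sigma X dB with X_0 = x_0, apply Itô to Y = log X: dY = (mu - sigma^2/2) dt + sigma dB, so Y_t = log(x_0) + (mu - sigma^2/2) t + sigma B_t and hence X_t = x_0 * exp((mu - sigma^2/2) t + sigma B_t).
With mu = 3/5, sigma = 1/2, x_0 = 1/3, this gives:
  X_t = 1/3 * exp((19/40) * t + (1/2) * B_t).
Since sigma*B_t ~ Normal(0, sigma^2 t), E[exp(sigma*B_t)] = exp(sigma^2 t / 2); so E[X_t] = x_0 * exp((mu - sigma^2/2) t) * exp(sigma^2 t / 2) = x_0 * exp(mu t) = exp(3*t/5)/3.
Var(X_t) = E[X_t^2] - (E[X_t])^2 = x_0^2 * exp(2 mu t) * (exp(sigma^2 t) - 1) = (exp(t/4) - 1)*exp(6*t/5)/9.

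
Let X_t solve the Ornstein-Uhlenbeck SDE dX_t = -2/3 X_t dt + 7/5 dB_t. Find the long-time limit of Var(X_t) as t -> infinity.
lim Var(X_t) = 147/100

The OU SDE dX = -theta X dt + sigma dB admits the integrating factor exp(theta t): d(exp(theta t) X_t) = sigma exp(theta t) dB_t. Integrating from 0 to t gives X_t = x_0 * exp(-theta t) + sigma * int_0^t exp(-theta (t-s)) dB_s for any initial x_0. The Itô integral has variance (by the Itô isometry) sigma^2 * int_0^t exp(-2 theta (t - s)) ds = sigma^2 * (1 - exp(-2 theta t)) / (2 theta), independent of x_0.
With theta = 2/3, sigma = 7/5:
  Var(X_t) = (7/5)^2 * (1 - exp(-2*2/3 t)) / (2 * 2/3) = 147/100 - 147*exp(-4*t/3)/100.
As t -> infinity, exp(-2*2/3 t) -> 0, so the stationary variance is sigma^2 / (2 theta) = 147/100.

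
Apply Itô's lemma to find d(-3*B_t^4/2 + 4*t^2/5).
d(-3*B_t^4/2 + 4*t^2/5) = (-9*B_t^2 + 8*t/5) dt + (-6*B_t^3) dB_t

Itô's formula for f(t, x): d f(t, B_t) = (f_t + (1/2) f_xx) dt + f_x dB_t. Compute partials of f(t, x) = 4*t^2/5 - 3*x^4/2:
  f_t(t,x)  = 8*t/5
  f_x(t,x)  = -6*x^3
  f_xx(t,x) = -18*x^2
Assemble drift = f_t + (1/2) f_xx = 8*t/5 - 9*x^2 and diffusion = f_x = -6*x^3. Substituting x = B_t:
  d(-3*B_t^4/2 + 4*t^2/5) = (-9*B_t^2 + 8*t/5) dt + (-6*B_t^3) dB_t.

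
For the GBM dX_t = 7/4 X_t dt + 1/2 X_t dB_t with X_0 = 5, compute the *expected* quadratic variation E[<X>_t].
E[<X>_t] = 5*exp(15*t/4)/3 - 5/3

<X>_t = int_0^t ((1/2) * X_s)^2 ds. Taking expectation inside the integral: E[<X>_t] = (1/2)^2 * int_0^t E[X_s^2] ds. For GBM, E[X_s^2] = x_0^2 * exp((2 mu + sigma^2) s). Integrating:
  E[<X>_t] = (1/2)^2 * 5^2 * (exp((2*(7/4) + (1/2)^2) t) - 1) / (2*(7/4) + (1/2)^2)
           = (1/2)^2 * 5^2 * (exp((15/4) t) - 1) / (15/4) = 5*exp(15*t/4)/3 - 5/3.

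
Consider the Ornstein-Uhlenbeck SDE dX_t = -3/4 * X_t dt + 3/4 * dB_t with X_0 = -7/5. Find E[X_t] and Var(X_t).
E[X_t] = -7*exp(-3*t/4)/5; Var(X_t) = 3/8 - 3*exp(-3*t/2)/8

The OU SDE dX = -theta X dt + sigma dB admits the integrating factor exp(theta t): d(exp(theta t) X_t) = sigma exp(theta t) dB_t. Integrating from 0 to t:
  X_t = x_0 * exp(-theta t) + sigma * int_0^t exp(-theta (t-s)) dB_s.
The Itô integral has mean 0 and (by the Itô isometry) variance sigma^2 * int_0^t exp(-2 theta (t - s)) ds = sigma^2 * (1 - exp(-2 theta t)) / (2 theta).
With theta = 3/4, sigma = 3/4, x_0 = -7/5:
  E[X_t] = -7/5 * exp(-3/4 t) = -7*exp(-3*t/4)/5
  Var(X_t) = (3/4)^2 * (1 - exp(-2*3/4 t)) / (2 * 3/4) = 3/8 - 3*exp(-3*t/2)/8.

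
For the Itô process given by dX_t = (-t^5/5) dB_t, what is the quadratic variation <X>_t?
<X>_t = t^11/275

For an Itô process dX_t = a(t) dt + b(t) dB_t, the quadratic variation is <X>_t = int_0^t b(s)^2 ds (the drift term does not contribute). Here b(s) = -s^5/5, so
  b(s)^2 = s^10/25.
Integrating from 0 to t:
  <X>_t = int_0^t (s^10/25) ds = t^11/275.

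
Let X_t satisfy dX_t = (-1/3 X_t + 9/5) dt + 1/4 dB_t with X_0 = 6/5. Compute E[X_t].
E[X_t] = 27/5 - 21*exp(-t/3)/5

Taking expectations and using E[dB_t] = 0, the mean m(t) = E[X_t] satisfies the ODE m'(t) = a m(t) + b with m(0) = x_0. With a = -1/3, b = 9/5, x_0 = 6/5, the solution is
  m(t) = x_0 * exp(a t) + (b/a) * (exp(a t) - 1)
       = (6/5) * exp((-1/3) t) + ((9/5)/(-1/3)) * (exp((-1/3) t) - 1)
       = 27/5 - 21*exp(-t/3)/5.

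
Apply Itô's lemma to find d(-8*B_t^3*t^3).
d(-8*B_t^3*t^3) = (24*B_t*t^2*(-B_t^2 - t)) dt + (-24*B_t^2*t^3) dB_t

Itô's formula for f(t, x): d f(t, B_t) = (f_t + (1/2) f_xx) dt + f_x dB_t. Compute partials of f(t, x) = -8*t^3*x^3:
  f_t(t,x)  = -24*t^2*x^3
  f_x(t,x)  = -24*t^3*x^2
  f_xx(t,x) = -48*t^3*x
Assemble drift = f_t + (1/2) f_xx = 24*t^2*x*(-t - x^2) and diffusion = f_x = -24*t^3*x^2. Substituting x = B_t:
  d(-8*B_t^3*t^3) = (24*B_t*t^2*(-B_t^2 - t)) dt + (-24*B_t^2*t^3) dB_t.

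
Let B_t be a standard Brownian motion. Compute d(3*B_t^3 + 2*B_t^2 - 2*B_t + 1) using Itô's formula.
d(3*B_t^3 + 2*B_t^2 - 2*B_t + 1) = (9*B_t + 2) dt + (9*B_t^2 + 4*B_t - 2) dB_t

Itô's formula for f(B_t) gives d f(B_t) = f'(B_t) dB_t + (1/2) f''(B_t) dt. Compute derivatives of f(x) = 3*x^3 + 2*x^2 - 2*x + 1:
  f'(x)  = 9*x^2 + 4*x - 2
  f''(x) = 18*x + 4
Substitute x = B_t and multiply the f'' term by 1/2:
  drift     = (1/2) * (18*x + 4) evaluated at B_t = 9*B_t + 2
  diffusion = (9*x^2 + 4*x - 2) evaluated at B_t = 9*B_t^2 + 4*B_t - 2
Therefore d(3*B_t^3 + 2*B_t^2 - 2*B_t + 1) = (9*B_t + 2) dt + (9*B_t^2 + 4*B_t - 2) dB_t.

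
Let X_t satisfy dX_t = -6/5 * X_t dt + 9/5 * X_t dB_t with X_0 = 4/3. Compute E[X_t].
E[X_t] = 4*exp(-6*t/5)/3

For GBM dX = mu X dt + sigma X dB with X_0 = x_0, apply Itô to Y = log X: dY = (mu - sigma^2/2) dt + sigma dB, so Y_t = log(x_0) + (mu - sigma^2/2) t + sigma B_t and hence X_t = x_0 * exp((mu - sigma^2/2) t + sigma B_t).
With mu = -6/5, sigma = 9/5, x_0 = 4/3, this gives:
  X_t = 4/3 * exp((-141/50) * t + (9/5) * B_t).
Since sigma*B_t ~ Normal(0, sigma^2 t), E[exp(sigma*B_t)] = exp(sigma^2 t / 2); so E[X_t] = x_0 * exp((mu - sigma^2/2) t) * exp(sigma^2 t / 2) = x_0 * exp(mu t) = 4*exp(-6*t/5)/3.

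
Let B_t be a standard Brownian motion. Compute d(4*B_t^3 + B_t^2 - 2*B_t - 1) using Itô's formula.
d(4*B_t^3 + B_t^2 - 2*B_t - 1) = (12*B_t + 1) dt + (12*B_t^2 + 2*B_t - 2) dB_t

Itô's formula for f(B_t) gives d f(B_t) = f'(B_t) dB_t + (1/2) f''(B_t) dt. Compute derivatives of f(x) = 4*x^3 + x^2 - 2*x - 1:
  f'(x)  = 12*x^2 + 2*x - 2
  f''(x) = 24*x + 2
Substitute x = B_t and multiply the f'' term by 1/2:
  drift     = (1/2) * (24*x + 2) evaluated at B_t = 12*B_t + 1
  diffusion = (12*x^2 + 2*x - 2) evaluated at B_t = 12*B_t^2 + 2*B_t - 2
Therefore d(4*B_t^3 + B_t^2 - 2*B_t - 1) = (12*B_t + 1) dt + (12*B_t^2 + 2*B_t - 2) dB_t.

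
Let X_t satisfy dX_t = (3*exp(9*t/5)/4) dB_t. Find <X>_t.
<X>_t = 5*exp(18*t/5)/32 - 5/32

For an Itô process dX_t = a(t) dt + b(t) dB_t, the quadratic variation is <X>_t = int_0^t b(s)^2 ds (the drift term does not contribute). Here b(s) = 3*exp(9*s/5)/4, so
  b(s)^2 = 9*exp(18*s/5)/16.
Integrating from 0 to t:
  <X>_t = int_0^t (9*exp(18*s/5)/16) ds = 5*exp(18*t/5)/32 - 5/32.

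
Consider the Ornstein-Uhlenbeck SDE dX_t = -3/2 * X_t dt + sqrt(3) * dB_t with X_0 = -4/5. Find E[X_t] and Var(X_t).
E[X_t] = -4*exp(-3*t/2)/5; Var(X_t) = 1 - exp(-3*t)

The OU SDE dX = -theta X dt + sigma dB admits the integrating factor exp(theta t): d(exp(theta t) X_t) = sigma exp(theta t) dB_t. Integrating from 0 to t:
  X_t = x_0 * exp(-theta t) + sigma * int_0^t exp(-theta (t-s)) dB_s.
The Itô integral has mean 0 and (by the Itô isometry) variance sigma^2 * int_0^t exp(-2 theta (t - s)) ds = sigma^2 * (1 - exp(-2 theta t)) / (2 theta).
With theta = 3/2, sigma = sqrt(3), x_0 = -4/5:
  E[X_t] = -4/5 * exp(-3/2 t) = -4*exp(-3*t/2)/5
  Var(X_t) = (sqrt(3))^2 * (1 - exp(-2*3/2 t)) / (2 * 3/2) = 1 - exp(-3*t).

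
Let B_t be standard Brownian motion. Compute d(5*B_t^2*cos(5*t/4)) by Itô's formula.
d(5*B_t^2*cos(5*t/4)) = (-25*B_t^2*sin(5*t/4)/4 + 5*cos(5*t/4)) dt + (10*B_t*cos(5*t/4)) dB_t

Itô's formula for f(t, x): d f(t, B_t) = (f_t + (1/2) f_xx) dt + f_x dB_t. Compute partials of f(t, x) = 5*x^2*cos(5*t/4):
  f_t(t,x)  = -25*x^2*sin(5*t/4)/4
  f_x(t,x)  = 10*x*cos(5*t/4)
  f_xx(t,x) = 10*cos(5*t/4)
Assemble drift = f_t + (1/2) f_xx = -25*x^2*sin(5*t/4)/4 + 5*cos(5*t/4) and diffusion = f_x = 10*x*cos(5*t/4). Substituting x = B_t:
  d(5*B_t^2*cos(5*t/4)) = (-25*B_t^2*sin(5*t/4)/4 + 5*cos(5*t/4)) dt + (10*B_t*cos(5*t/4)) dB_t.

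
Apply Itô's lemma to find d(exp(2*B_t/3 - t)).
d(exp(2*B_t/3 - t)) = (-7*exp(2*B_t/3 - t)/9) dt + (2*exp(2*B_t/3 - t)/3) dB_t

Itô's formula for f(t, x): d f(t, B_t) = (f_t + (1/2) f_xx) dt + f_x dB_t. Compute partials of f(t, x) = exp(-t + 2*x/3):
  f_t(t,x)  = -exp(-t + 2*x/3)
  f_x(t,x)  = 2*exp(-t + 2*x/3)/3
  f_xx(t,x) = 4*exp(-t + 2*x/3)/9
Assemble drift = f_t + (1/2) f_xx = -7*exp(-t + 2*x/3)/9 and diffusion = f_x = 2*exp(-t + 2*x/3)/3. Substituting x = B_t:
  d(exp(2*B_t/3 - t)) = (-7*exp(2*B_t/3 - t)/9) dt + (2*exp(2*B_t/3 - t)/3) dB_t.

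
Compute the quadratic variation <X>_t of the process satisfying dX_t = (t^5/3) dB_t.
<X>_t = t^11/99

For an Itô process dX_t = a(t) dt + b(t) dB_t, the quadratic variation is <X>_t = int_0^t b(s)^2 ds (the drift term does not contribute). Here b(s) = s^5/3, so
  b(s)^2 = s^10/9.
Integrating from 0 to t:
  <X>_t = int_0^t (s^10/9) ds = t^11/99.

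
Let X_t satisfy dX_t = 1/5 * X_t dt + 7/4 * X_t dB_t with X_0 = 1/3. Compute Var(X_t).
Var(X_t) = (exp(49*t/16) - 1)*exp(2*t/5)/9

For GBM dX = mu X dt + sigma X dB with X_0 = x_0, apply Itô to Y = log X: dY = (mu - sigma^2/2) dt + sigma dB, so Y_t = log(x_0) + (mu - sigma^2/2) t + sigma B_t and hence X_t = x_0 * exp((mu - sigma^2/2) t + sigma B_t).
With mu = 1/5, sigma = 7/4, x_0 = 1/3, this gives:
  X_t = 1/3 * exp((-213/160) * t + (7/4) * B_t).
Since sigma*B_t ~ Normal(0, sigma^2 t), E[exp(sigma*B_t)] = exp(sigma^2 t / 2); so E[X_t] = x_0 * exp((mu - sigma^2/2) t) * exp(sigma^2 t / 2) = x_0 * exp(mu t) = exp(t/5)/3.
Var(X_t) = E[X_t^2] - (E[X_t])^2 = x_0^2 * exp(2 mu t) * (exp(sigma^2 t) - 1) = (exp(49*t/16) - 1)*exp(2*t/5)/9.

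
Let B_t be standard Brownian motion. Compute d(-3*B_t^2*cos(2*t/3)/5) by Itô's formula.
d(-3*B_t^2*cos(2*t/3)/5) = (2*B_t^2*sin(2*t/3)/5 - 3*cos(2*t/3)/5) dt + (-6*B_t*cos(2*t/3)/5) dB_t

Itô's formula for f(t, x): d f(t, B_t) = (f_t + (1/2) f_xx) dt + f_x dB_t. Compute partials of f(t, x) = -3*x^2*cos(2*t/3)/5:
  f_t(t,x)  = 2*x^2*sin(2*t/3)/5
  f_x(t,x)  = -6*x*cos(2*t/3)/5
  f_xx(t,x) = -6*cos(2*t/3)/5
Assemble drift = f_t + (1/2) f_xx = 2*x^2*sin(2*t/3)/5 - 3*cos(2*t/3)/5 and diffusion = f_x = -6*x*cos(2*t/3)/5. Substituting x = B_t:
  d(-3*B_t^2*cos(2*t/3)/5) = (2*B_t^2*sin(2*t/3)/5 - 3*cos(2*t/3)/5) dt + (-6*B_t*cos(2*t/3)/5) dB_t.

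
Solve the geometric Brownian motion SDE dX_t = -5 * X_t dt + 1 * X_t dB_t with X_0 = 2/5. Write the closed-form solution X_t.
X_t = 2/5 * exp((-11/2) * t + (1) * B_t)

For GBM dX = mu X dt + sigma X dB with X_0 = x_0, apply Itô to Y = log X: dY = (mu - sigma^2/2) dt + sigma dB, so Y_t = log(x_0) + (mu - sigma^2/2) t + sigma B_t and hence X_t = x_0 * exp((mu - sigma^2/2) t + sigma B_t).
With mu = -5, sigma = 1, x_0 = 2/5, this gives:
  X_t = 2/5 * exp((-11/2) * t + (1) * B_t).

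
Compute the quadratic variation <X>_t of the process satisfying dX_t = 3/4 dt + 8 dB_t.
<X>_t = 64*t

For an Itô process dX_t = a(t) dt + b(t) dB_t, the quadratic variation is <X>_t = int_0^t b(s)^2 ds (the drift term does not contribute). Here b(s) = 8, so
  b(s)^2 = 64.
Integrating from 0 to t:
  <X>_t = int_0^t (64) ds = 64*t.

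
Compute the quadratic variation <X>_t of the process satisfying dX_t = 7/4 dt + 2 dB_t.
<X>_t = 4*t

For an Itô process dX_t = a(t) dt + b(t) dB_t, the quadratic variation is <X>_t = int_0^t b(s)^2 ds (the drift term does not contribute). Here b(s) = 2, so
  b(s)^2 = 4.
Integrating from 0 to t:
  <X>_t = int_0^t (4) ds = 4*t.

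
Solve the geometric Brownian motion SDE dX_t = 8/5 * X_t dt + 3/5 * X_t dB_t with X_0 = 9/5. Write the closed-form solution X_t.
X_t = 9/5 * exp((71/50) * t + (3/5) * B_t)

For GBM dX = mu X dt + sigma X dB with X_0 = x_0, apply Itô to Y = log X: dY = (mu - sigma^2/2) dt + sigma dB, so Y_t = log(x_0) + (mu - sigma^2/2) t + sigma B_t and hence X_t = x_0 * exp((mu - sigma^2/2) t + sigma B_t).
With mu = 8/5, sigma = 3/5, x_0 = 9/5, this gives:
  X_t = 9/5 * exp((71/50) * t + (3/5) * B_t).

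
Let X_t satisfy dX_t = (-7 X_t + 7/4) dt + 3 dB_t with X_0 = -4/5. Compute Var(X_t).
Var(X_t) = 9/14 - 9*exp(-14*t)/14

The variance V(t) = Var(X_t) satisfies V'(t) = 2 a V(t) + c^2 with V(0) = 0 (drift coefficient is linear in X, diffusion is constant). With a = -7, c = 3, the solution is
  V(t) = (c^2 / (2 a)) * (exp(2 a t) - 1)
       = (3^2 / (2*(-7))) * (exp((-14) t) - 1)
       = 9/14 - 9*exp(-14*t)/14.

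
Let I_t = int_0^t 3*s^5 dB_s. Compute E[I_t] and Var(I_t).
E[I_t] = 0; Var(I_t) = 9*t^11/11

The Itô integral of a deterministic integrand f(s) has mean 0 because each increment f(s) * (B_{s+ds} - B_s) has mean 0. By the Itô isometry:
  Var( int_0^t f(s) dB_s ) = E[ (int_0^t f(s) dB_s)^2 ] = int_0^t f(s)^2 ds.
Here f(s) = 3*s^5, so f(s)^2 = 9*s^10. Integrate:
  int_0^t (9*s^10) ds = 9*t^11/11.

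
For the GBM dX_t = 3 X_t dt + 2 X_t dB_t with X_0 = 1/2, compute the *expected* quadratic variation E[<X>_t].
E[<X>_t] = exp(10*t)/10 - 1/10

<X>_t = int_0^t (2 * X_s)^2 ds. Taking expectation inside the integral: E[<X>_t] = 2^2 * int_0^t E[X_s^2] ds. For GBM, E[X_s^2] = x_0^2 * exp((2 mu + sigma^2) s). Integrating:
  E[<X>_t] = 2^2 * (1/2)^2 * (exp((2*3 + 2^2) t) - 1) / (2*3 + 2^2)
           = 2^2 * (1/2)^2 * (exp(10 t) - 1) / 10 = exp(10*t)/10 - 1/10.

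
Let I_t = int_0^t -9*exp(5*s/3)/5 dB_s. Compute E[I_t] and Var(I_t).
E[I_t] = 0; Var(I_t) = 243*exp(10*t/3)/250 - 243/250

The Itô integral of a deterministic integrand f(s) has mean 0 because each increment f(s) * (B_{s+ds} - B_s) has mean 0. By the Itô isometry:
  Var( int_0^t f(s) dB_s ) = E[ (int_0^t f(s) dB_s)^2 ] = int_0^t f(s)^2 ds.
Here f(s) = -9*exp(5*s/3)/5, so f(s)^2 = 81*exp(10*s/3)/25. Integrate:
  int_0^t (81*exp(10*s/3)/25) ds = 243*exp(10*t/3)/250 - 243/250.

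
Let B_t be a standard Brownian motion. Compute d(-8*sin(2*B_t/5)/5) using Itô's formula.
d(-8*sin(2*B_t/5)/5) = (16*sin(2*B_t/5)/125) dt + (-16*cos(2*B_t/5)/25) dB_t

Itô's formula for f(B_t) gives d f(B_t) = f'(B_t) dB_t + (1/2) f''(B_t) dt. Compute derivatives of f(x) = -8*sin(2*x/5)/5:
  f'(x)  = -16*cos(2*x/5)/25
  f''(x) = 32*sin(2*x/5)/125
Substitute x = B_t and multiply the f'' term by 1/2:
  drift     = (1/2) * (32*sin(2*x/5)/125) evaluated at B_t = 16*sin(2*B_t/5)/125
  diffusion = (-16*cos(2*x/5)/25) evaluated at B_t = -16*cos(2*B_t/5)/25
Therefore d(-8*sin(2*B_t/5)/5) = (16*sin(2*B_t/5)/125) dt + (-16*cos(2*B_t/5)/25) dB_t.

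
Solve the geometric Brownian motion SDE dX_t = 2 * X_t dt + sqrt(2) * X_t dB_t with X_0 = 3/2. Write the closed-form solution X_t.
X_t = 3/2 * exp((1) * t + (sqrt(2)) * B_t)

For GBM dX = mu X dt + sigma X dB with X_0 = x_0, apply Itô to Y = log X: dY = (mu - sigma^2/2) dt + sigma dB, so Y_t = log(x_0) + (mu - sigma^2/2) t + sigma B_t and hence X_t = x_0 * exp((mu - sigma^2/2) t + sigma B_t).
With mu = 2, sigma = sqrt(2), x_0 = 3/2, this gives:
  X_t = 3/2 * exp((1) * t + (sqrt(2)) * B_t).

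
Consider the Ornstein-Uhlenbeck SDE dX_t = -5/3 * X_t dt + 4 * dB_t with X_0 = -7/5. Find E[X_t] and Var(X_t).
E[X_t] = -7*exp(-5*t/3)/5; Var(X_t) = 24/5 - 24*exp(-10*t/3)/5

The OU SDE dX = -theta X dt + sigma dB admits the integrating factor exp(theta t): d(exp(theta t) X_t) = sigma exp(theta t) dB_t. Integrating from 0 to t:
  X_t = x_0 * exp(-theta t) + sigma * int_0^t exp(-theta (t-s)) dB_s.
The Itô integral has mean 0 and (by the Itô isometry) variance sigma^2 * int_0^t exp(-2 theta (t - s)) ds = sigma^2 * (1 - exp(-2 theta t)) / (2 theta).
With theta = 5/3, sigma = 4, x_0 = -7/5:
  E[X_t] = -7/5 * exp(-5/3 t) = -7*exp(-5*t/3)/5
  Var(X_t) = (4)^2 * (1 - exp(-2*5/3 t)) / (2 * 5/3) = 24/5 - 24*exp(-10*t/3)/5.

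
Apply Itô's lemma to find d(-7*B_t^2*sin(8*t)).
d(-7*B_t^2*sin(8*t)) = (-56*B_t^2*cos(8*t) - 7*sin(8*t)) dt + (-14*B_t*sin(8*t)) dB_t

Itô's formula for f(t, x): d f(t, B_t) = (f_t + (1/2) f_xx) dt + f_x dB_t. Compute partials of f(t, x) = -7*x^2*sin(8*t):
  f_t(t,x)  = -56*x^2*cos(8*t)
  f_x(t,x)  = -14*x*sin(8*t)
  f_xx(t,x) = -14*sin(8*t)
Assemble drift = f_t + (1/2) f_xx = -56*x^2*cos(8*t) - 7*sin(8*t) and diffusion = f_x = -14*x*sin(8*t). Substituting x = B_t:
  d(-7*B_t^2*sin(8*t)) = (-56*B_t^2*cos(8*t) - 7*sin(8*t)) dt + (-14*B_t*sin(8*t)) dB_t.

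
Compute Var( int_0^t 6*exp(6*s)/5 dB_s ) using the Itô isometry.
Var = 3*exp(12*t)/25 - 3/25

The Itô integral of a deterministic integrand f(s) has mean 0 because each increment f(s) * (B_{s+ds} - B_s) has mean 0. By the Itô isometry:
  Var( int_0^t f(s) dB_s ) = E[ (int_0^t f(s) dB_s)^2 ] = int_0^t f(s)^2 ds.
Here f(s) = 6*exp(6*s)/5, so f(s)^2 = 36*exp(12*s)/25. Integrate:
  int_0^t (36*exp(12*s)/25) ds = 3*exp(12*t)/25 - 3/25.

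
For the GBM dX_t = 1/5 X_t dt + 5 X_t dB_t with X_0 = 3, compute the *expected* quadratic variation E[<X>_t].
E[<X>_t] = 1125*exp(127*t/5)/127 - 1125/127

<X>_t = int_0^t (5 * X_s)^2 ds. Taking expectation inside the integral: E[<X>_t] = 5^2 * int_0^t E[X_s^2] ds. For GBM, E[X_s^2] = x_0^2 * exp((2 mu + sigma^2) s). Integrating:
  E[<X>_t] = 5^2 * 3^2 * (exp((2*(1/5) + 5^2) t) - 1) / (2*(1/5) + 5^2)
           = 5^2 * 3^2 * (exp((127/5) t) - 1) / (127/5) = 1125*exp(127*t/5)/127 - 1125/127.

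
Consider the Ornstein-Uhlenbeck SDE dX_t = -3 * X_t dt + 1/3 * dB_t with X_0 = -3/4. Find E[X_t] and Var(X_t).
E[X_t] = -3*exp(-3*t)/4; Var(X_t) = 1/54 - exp(-6*t)/54

The OU SDE dX = -theta X dt + sigma dB admits the integrating factor exp(theta t): d(exp(theta t) X_t) = sigma exp(theta t) dB_t. Integrating from 0 to t:
  X_t = x_0 * exp(-theta t) + sigma * int_0^t exp(-theta (t-s)) dB_s.
The Itô integral has mean 0 and (by the Itô isometry) variance sigma^2 * int_0^t exp(-2 theta (t - s)) ds = sigma^2 * (1 - exp(-2 theta t)) / (2 theta).
With theta = 3, sigma = 1/3, x_0 = -3/4:
  E[X_t] = -3/4 * exp(-3 t) = -3*exp(-3*t)/4
  Var(X_t) = (1/3)^2 * (1 - exp(-2*3 t)) / (2 * 3) = 1/54 - exp(-6*t)/54.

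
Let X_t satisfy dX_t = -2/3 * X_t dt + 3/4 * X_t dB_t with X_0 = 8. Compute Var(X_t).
Var(X_t) = (64*exp(9*t/16) - 64)*exp(-4*t/3)

For GBM dX = mu X dt + sigma X dB with X_0 = x_0, apply Itô to Y = log X: dY = (mu - sigma^2/2) dt + sigma dB, so Y_t = log(x_0) + (mu - sigma^2/2) t + sigma B_t and hence X_t = x_0 * exp((mu - sigma^2/2) t + sigma B_t).
With mu = -2/3, sigma = 3/4, x_0 = 8, this gives:
  X_t = 8 * exp((-91/96) * t + (3/4) * B_t).
Since sigma*B_t ~ Normal(0, sigma^2 t), E[exp(sigma*B_t)] = exp(sigma^2 t / 2); so E[X_t] = x_0 * exp((mu - sigma^2/2) t) * exp(sigma^2 t / 2) = x_0 * exp(mu t) = 8*exp(-2*t/3).
Var(X_t) = E[X_t^2] - (E[X_t])^2 = x_0^2 * exp(2 mu t) * (exp(sigma^2 t) - 1) = (64*exp(9*t/16) - 64)*exp(-4*t/3).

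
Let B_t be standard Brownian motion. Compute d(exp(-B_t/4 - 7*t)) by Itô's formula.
d(exp(-B_t/4 - 7*t)) = (-223*exp(-B_t/4 - 7*t)/32) dt + (-exp(-B_t/4 - 7*t)/4) dB_t

Itô's formula for f(t, x): d f(t, B_t) = (f_t + (1/2) f_xx) dt + f_x dB_t. Compute partials of f(t, x) = exp(-7*t - x/4):
  f_t(t,x)  = -7*exp(-7*t - x/4)
  f_x(t,x)  = -exp(-7*t - x/4)/4
  f_xx(t,x) = exp(-7*t - x/4)/16
Assemble drift = f_t + (1/2) f_xx = -223*exp(-7*t - x/4)/32 and diffusion = f_x = -exp(-7*t - x/4)/4. Substituting x = B_t:
  d(exp(-B_t/4 - 7*t)) = (-223*exp(-B_t/4 - 7*t)/32) dt + (-exp(-B_t/4 - 7*t)/4) dB_t.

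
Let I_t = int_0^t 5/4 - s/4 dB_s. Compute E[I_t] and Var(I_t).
E[I_t] = 0; Var(I_t) = t*(t^2 - 15*t + 75)/48

The Itô integral of a deterministic integrand f(s) has mean 0 because each increment f(s) * (B_{s+ds} - B_s) has mean 0. By the Itô isometry:
  Var( int_0^t f(s) dB_s ) = E[ (int_0^t f(s) dB_s)^2 ] = int_0^t f(s)^2 ds.
Here f(s) = 5/4 - s/4, so f(s)^2 = (s - 5)^2/16. Integrate:
  int_0^t ((s - 5)^2/16) ds = t*(t^2 - 15*t + 75)/48.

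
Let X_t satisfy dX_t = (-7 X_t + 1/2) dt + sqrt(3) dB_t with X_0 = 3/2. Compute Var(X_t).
Var(X_t) = 3/14 - 3*exp(-14*t)/14

The variance V(t) = Var(X_t) satisfies V'(t) = 2 a V(t) + c^2 with V(0) = 0 (drift coefficient is linear in X, diffusion is constant). With a = -7, c = sqrt(3), the solution is
  V(t) = (c^2 / (2 a)) * (exp(2 a t) - 1)
       = (sqrt(3)^2 / (2*(-7))) * (exp((-14) t) - 1)
       = 3/14 - 3*exp(-14*t)/14.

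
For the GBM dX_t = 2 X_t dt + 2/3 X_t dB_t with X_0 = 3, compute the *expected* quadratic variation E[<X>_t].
E[<X>_t] = 9*exp(40*t/9)/10 - 9/10

<X>_t = int_0^t ((2/3) * X_s)^2 ds. Taking expectation inside the integral: E[<X>_t] = (2/3)^2 * int_0^t E[X_s^2] ds. For GBM, E[X_s^2] = x_0^2 * exp((2 mu + sigma^2) s). Integrating:
  E[<X>_t] = (2/3)^2 * 3^2 * (exp((2*2 + (2/3)^2) t) - 1) / (2*2 + (2/3)^2)
           = (2/3)^2 * 3^2 * (exp((40/9) t) - 1) / (40/9) = 9*exp(40*t/9)/10 - 9/10.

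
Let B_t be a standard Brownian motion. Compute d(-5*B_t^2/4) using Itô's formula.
d(-5*B_t^2/4) = (-5/4) dt + (-5*B_t/2) dB_t

Itô's formula for f(B_t) gives d f(B_t) = f'(B_t) dB_t + (1/2) f''(B_t) dt. Compute derivatives of f(x) = -5*x^2/4:
  f'(x)  = -5*x/2
  f''(x) = -5/2
Substitute x = B_t and multiply the f'' term by 1/2:
  drift     = (1/2) * (-5/2) evaluated at B_t = -5/4
  diffusion = (-5*x/2) evaluated at B_t = -5*B_t/2
Therefore d(-5*B_t^2/4) = (-5/4) dt + (-5*B_t/2) dB_t.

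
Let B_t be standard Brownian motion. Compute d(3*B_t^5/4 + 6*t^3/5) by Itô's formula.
d(3*B_t^5/4 + 6*t^3/5) = (15*B_t^3/2 + 18*t^2/5) dt + (15*B_t^4/4) dB_t

Itô's formula for f(t, x): d f(t, B_t) = (f_t + (1/2) f_xx) dt + f_x dB_t. Compute partials of f(t, x) = 6*t^3/5 + 3*x^5/4:
  f_t(t,x)  = 18*t^2/5
  f_x(t,x)  = 15*x^4/4
  f_xx(t,x) = 15*x^3
Assemble drift = f_t + (1/2) f_xx = 18*t^2/5 + 15*x^3/2 and diffusion = f_x = 15*x^4/4. Substituting x = B_t:
  d(3*B_t^5/4 + 6*t^3/5) = (15*B_t^3/2 + 18*t^2/5) dt + (15*B_t^4/4) dB_t.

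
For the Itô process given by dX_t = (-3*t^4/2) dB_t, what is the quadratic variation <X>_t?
<X>_t = t^9/4

For an Itô process dX_t = a(t) dt + b(t) dB_t, the quadratic variation is <X>_t = int_0^t b(s)^2 ds (the drift term does not contribute). Here b(s) = -3*s^4/2, so
  b(s)^2 = 9*s^8/4.
Integrating from 0 to t:
  <X>_t = int_0^t (9*s^8/4) ds = t^9/4.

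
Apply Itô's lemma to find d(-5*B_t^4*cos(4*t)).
d(-5*B_t^4*cos(4*t)) = (B_t^2*(20*B_t^2*sin(4*t) - 30*cos(4*t))) dt + (-20*B_t^3*cos(4*t)) dB_t

Itô's formula for f(t, x): d f(t, B_t) = (f_t + (1/2) f_xx) dt + f_x dB_t. Compute partials of f(t, x) = -5*x^4*cos(4*t):
  f_t(t,x)  = 20*x^4*sin(4*t)
  f_x(t,x)  = -20*x^3*cos(4*t)
  f_xx(t,x) = -60*x^2*cos(4*t)
Assemble drift = f_t + (1/2) f_xx = x^2*(20*x^2*sin(4*t) - 30*cos(4*t)) and diffusion = f_x = -20*x^3*cos(4*t). Substituting x = B_t:
  d(-5*B_t^4*cos(4*t)) = (B_t^2*(20*B_t^2*sin(4*t) - 30*cos(4*t))) dt + (-20*B_t^3*cos(4*t)) dB_t.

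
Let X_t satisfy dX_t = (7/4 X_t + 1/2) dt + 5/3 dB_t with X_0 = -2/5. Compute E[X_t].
E[X_t] = -4*exp(7*t/4)/35 - 2/7

Taking expectations and using E[dB_t] = 0, the mean m(t) = E[X_t] satisfies the ODE m'(t) = a m(t) + b with m(0) = x_0. With a = 7/4, b = 1/2, x_0 = -2/5, the solution is
  m(t) = x_0 * exp(a t) + (b/a) * (exp(a t) - 1)
       = (-2/5) * exp((7/4) t) + ((1/2)/(7/4)) * (exp((7/4) t) - 1)
       = -4*exp(7*t/4)/35 - 2/7.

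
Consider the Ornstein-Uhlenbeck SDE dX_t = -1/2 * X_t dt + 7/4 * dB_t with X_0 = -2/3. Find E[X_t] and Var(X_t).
E[X_t] = -2*exp(-t/2)/3; Var(X_t) = 49/16 - 49*exp(-t)/16

The OU SDE dX = -theta X dt + sigma dB admits the integrating factor exp(theta t): d(exp(theta t) X_t) = sigma exp(theta t) dB_t. Integrating from 0 to t:
  X_t = x_0 * exp(-theta t) + sigma * int_0^t exp(-theta (t-s)) dB_s.
The Itô integral has mean 0 and (by the Itô isometry) variance sigma^2 * int_0^t exp(-2 theta (t - s)) ds = sigma^2 * (1 - exp(-2 theta t)) / (2 theta).
With theta = 1/2, sigma = 7/4, x_0 = -2/3:
  E[X_t] = -2/3 * exp(-1/2 t) = -2*exp(-t/2)/3
  Var(X_t) = (7/4)^2 * (1 - exp(-2*1/2 t)) / (2 * 1/2) = 49/16 - 49*exp(-t)/16.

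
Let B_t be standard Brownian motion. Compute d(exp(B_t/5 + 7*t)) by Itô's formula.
d(exp(B_t/5 + 7*t)) = (351*exp(B_t/5 + 7*t)/50) dt + (exp(B_t/5 + 7*t)/5) dB_t

Itô's formula for f(t, x): d f(t, B_t) = (f_t + (1/2) f_xx) dt + f_x dB_t. Compute partials of f(t, x) = exp(7*t + x/5):
  f_t(t,x)  = 7*exp(7*t + x/5)
  f_x(t,x)  = exp(7*t + x/5)/5
  f_xx(t,x) = exp(7*t + x/5)/25
Assemble drift = f_t + (1/2) f_xx = 351*exp(7*t + x/5)/50 and diffusion = f_x = exp(7*t + x/5)/5. Substituting x = B_t:
  d(exp(B_t/5 + 7*t)) = (351*exp(B_t/5 + 7*t)/50) dt + (exp(B_t/5 + 7*t)/5) dB_t.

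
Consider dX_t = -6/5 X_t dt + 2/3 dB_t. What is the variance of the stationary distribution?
lim Var(X_t) = 5/27

The OU SDE dX = -theta X dt + sigma dB admits the integrating factor exp(theta t): d(exp(theta t) X_t) = sigma exp(theta t) dB_t. Integrating from 0 to t gives X_t = x_0 * exp(-theta t) + sigma * int_0^t exp(-theta (t-s)) dB_s for any initial x_0. The Itô integral has variance (by the Itô isometry) sigma^2 * int_0^t exp(-2 theta (t - s)) ds = sigma^2 * (1 - exp(-2 theta t)) / (2 theta), independent of x_0.
With theta = 6/5, sigma = 2/3:
  Var(X_t) = (2/3)^2 * (1 - exp(-2*6/5 t)) / (2 * 6/5) = 5/27 - 5*exp(-12*t/5)/27.
As t -> infinity, exp(-2*6/5 t) -> 0, so the stationary variance is sigma^2 / (2 theta) = 5/27.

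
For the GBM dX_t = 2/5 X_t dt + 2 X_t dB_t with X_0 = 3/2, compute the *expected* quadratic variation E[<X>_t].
E[<X>_t] = 15*exp(24*t/5)/8 - 15/8

<X>_t = int_0^t (2 * X_s)^2 ds. Taking expectation inside the integral: E[<X>_t] = 2^2 * int_0^t E[X_s^2] ds. For GBM, E[X_s^2] = x_0^2 * exp((2 mu + sigma^2) s). Integrating:
  E[<X>_t] = 2^2 * (3/2)^2 * (exp((2*(2/5) + 2^2) t) - 1) / (2*(2/5) + 2^2)
           = 2^2 * (3/2)^2 * (exp((24/5) t) - 1) / (24/5) = 15*exp(24*t/5)/8 - 15/8.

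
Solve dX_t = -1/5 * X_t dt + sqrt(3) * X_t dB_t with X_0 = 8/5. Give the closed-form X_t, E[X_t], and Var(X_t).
X_t = 8/5 * exp((-17/10) t + (sqrt(3)) B_t); E[X_t] = 8*exp(-t/5)/5; Var(X_t) = (64*exp(3*t) - 64)*exp(-2*t/5)/25

For GBM dX = mu X dt + sigma X dB with X_0 = x_0, apply Itô to Y = log X: dY = (mu - sigma^2/2) dt + sigma dB, so Y_t = log(x_0) + (mu - sigma^2/2) t + sigma B_t and hence X_t = x_0 * exp((mu - sigma^2/2) t + sigma B_t).
With mu = -1/5, sigma = sqrt(3), x_0 = 8/5, this gives:
  X_t = 8/5 * exp((-17/10) * t + (sqrt(3)) * B_t).
Since sigma*B_t ~ Normal(0, sigma^2 t), E[exp(sigma*B_t)] = exp(sigma^2 t / 2); so E[X_t] = x_0 * exp((mu - sigma^2/2) t) * exp(sigma^2 t / 2) = x_0 * exp(mu t) = 8*exp(-t/5)/5.
Var(X_t) = E[X_t^2] - (E[X_t])^2 = x_0^2 * exp(2 mu t) * (exp(sigma^2 t) - 1) = (64*exp(3*t) - 64)*exp(-2*t/5)/25.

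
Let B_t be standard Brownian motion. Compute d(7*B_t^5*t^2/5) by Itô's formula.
d(7*B_t^5*t^2/5) = (14*B_t^3*t*(B_t^2 + 5*t)/5) dt + (7*B_t^4*t^2) dB_t

Itô's formula for f(t, x): d f(t, B_t) = (f_t + (1/2) f_xx) dt + f_x dB_t. Compute partials of f(t, x) = 7*t^2*x^5/5:
  f_t(t,x)  = 14*t*x^5/5
  f_x(t,x)  = 7*t^2*x^4
  f_xx(t,x) = 28*t^2*x^3
Assemble drift = f_t + (1/2) f_xx = 14*t*x^3*(5*t + x^2)/5 and diffusion = f_x = 7*t^2*x^4. Substituting x = B_t:
  d(7*B_t^5*t^2/5) = (14*B_t^3*t*(B_t^2 + 5*t)/5) dt + (7*B_t^4*t^2) dB_t.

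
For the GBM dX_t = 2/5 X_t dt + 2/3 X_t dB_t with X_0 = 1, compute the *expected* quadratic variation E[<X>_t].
E[<X>_t] = 5*exp(56*t/45)/14 - 5/14

<X>_t = int_0^t ((2/3) * X_s)^2 ds. Taking expectation inside the integral: E[<X>_t] = (2/3)^2 * int_0^t E[X_s^2] ds. For GBM, E[X_s^2] = x_0^2 * exp((2 mu + sigma^2) s). Integrating:
  E[<X>_t] = (2/3)^2 * 1^2 * (exp((2*(2/5) + (2/3)^2) t) - 1) / (2*(2/5) + (2/3)^2)
           = (2/3)^2 * 1^2 * (exp((56/45) t) - 1) / (56/45) = 5*exp(56*t/45)/14 - 5/14.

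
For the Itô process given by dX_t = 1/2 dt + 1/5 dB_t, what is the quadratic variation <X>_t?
<X>_t = t/25

For an Itô process dX_t = a(t) dt + b(t) dB_t, the quadratic variation is <X>_t = int_0^t b(s)^2 ds (the drift term does not contribute). Here b(s) = 1/5, so
  b(s)^2 = 1/25.
Integrating from 0 to t:
  <X>_t = int_0^t (1/25) ds = t/25.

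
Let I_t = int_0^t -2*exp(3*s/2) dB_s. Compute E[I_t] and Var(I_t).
E[I_t] = 0; Var(I_t) = 4*exp(3*t)/3 - 4/3

The Itô integral of a deterministic integrand f(s) has mean 0 because each increment f(s) * (B_{s+ds} - B_s) has mean 0. By the Itô isometry:
  Var( int_0^t f(s) dB_s ) = E[ (int_0^t f(s) dB_s)^2 ] = int_0^t f(s)^2 ds.
Here f(s) = -2*exp(3*s/2), so f(s)^2 = 4*exp(3*s). Integrate:
  int_0^t (4*exp(3*s)) ds = 4*exp(3*t)/3 - 4/3.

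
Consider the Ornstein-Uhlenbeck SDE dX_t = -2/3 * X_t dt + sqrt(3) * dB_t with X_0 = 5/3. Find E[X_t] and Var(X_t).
E[X_t] = 5*exp(-2*t/3)/3; Var(X_t) = 9/4 - 9*exp(-4*t/3)/4

The OU SDE dX = -theta X dt + sigma dB admits the integrating factor exp(theta t): d(exp(theta t) X_t) = sigma exp(theta t) dB_t. Integrating from 0 to t:
  X_t = x_0 * exp(-theta t) + sigma * int_0^t exp(-theta (t-s)) dB_s.
The Itô integral has mean 0 and (by the Itô isometry) variance sigma^2 * int_0^t exp(-2 theta (t - s)) ds = sigma^2 * (1 - exp(-2 theta t)) / (2 theta).
With theta = 2/3, sigma = sqrt(3), x_0 = 5/3:
  E[X_t] = 5/3 * exp(-2/3 t) = 5*exp(-2*t/3)/3
  Var(X_t) = (sqrt(3))^2 * (1 - exp(-2*2/3 t)) / (2 * 2/3) = 9/4 - 9*exp(-4*t/3)/4.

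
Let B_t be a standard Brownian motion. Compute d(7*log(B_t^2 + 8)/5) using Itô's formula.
d(7*log(B_t^2 + 8)/5) = (7*(8 - B_t^2)/(5*(B_t^2 + 8)^2)) dt + (14*B_t/(5*(B_t^2 + 8))) dB_t

Itô's formula for f(B_t) gives d f(B_t) = f'(B_t) dB_t + (1/2) f''(B_t) dt. Compute derivatives of f(x) = 7*log(x^2 + 8)/5:
  f'(x)  = 14*x/(5*(x^2 + 8))
  f''(x) = 14*(8 - x^2)/(5*(x^2 + 8)^2)
Substitute x = B_t and multiply the f'' term by 1/2:
  drift     = (1/2) * (14*(8 - x^2)/(5*(x^2 + 8)^2)) evaluated at B_t = 7*(8 - B_t^2)/(5*(B_t^2 + 8)^2)
  diffusion = (14*x/(5*(x^2 + 8))) evaluated at B_t = 14*B_t/(5*(B_t^2 + 8))
Therefore d(7*log(B_t^2 + 8)/5) = (7*(8 - B_t^2)/(5*(B_t^2 + 8)^2)) dt + (14*B_t/(5*(B_t^2 + 8))) dB_t.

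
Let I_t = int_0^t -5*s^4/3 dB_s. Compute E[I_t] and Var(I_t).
E[I_t] = 0; Var(I_t) = 25*t^9/81

The Itô integral of a deterministic integrand f(s) has mean 0 because each increment f(s) * (B_{s+ds} - B_s) has mean 0. By the Itô isometry:
  Var( int_0^t f(s) dB_s ) = E[ (int_0^t f(s) dB_s)^2 ] = int_0^t f(s)^2 ds.
Here f(s) = -5*s^4/3, so f(s)^2 = 25*s^8/9. Integrate:
  int_0^t (25*s^8/9) ds = 25*t^9/81.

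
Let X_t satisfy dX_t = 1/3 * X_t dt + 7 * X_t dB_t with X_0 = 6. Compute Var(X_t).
Var(X_t) = 36*(exp(49*t) - 1)*exp(2*t/3)

For GBM dX = mu X dt + sigma X dB with X_0 = x_0, apply Itô to Y = log X: dY = (mu - sigma^2/2) dt + sigma dB, so Y_t = log(x_0) + (mu - sigma^2/2) t + sigma B_t and hence X_t = x_0 * exp((mu - sigma^2/2) t + sigma B_t).
With mu = 1/3, sigma = 7, x_0 = 6, this gives:
  X_t = 6 * exp((-145/6) * t + (7) * B_t).
Since sigma*B_t ~ Normal(0, sigma^2 t), E[exp(sigma*B_t)] = exp(sigma^2 t / 2); so E[X_t] = x_0 * exp((mu - sigma^2/2) t) * exp(sigma^2 t / 2) = x_0 * exp(mu t) = 6*exp(t/3).
Var(X_t) = E[X_t^2] - (E[X_t])^2 = x_0^2 * exp(2 mu t) * (exp(sigma^2 t) - 1) = 36*(exp(49*t) - 1)*exp(2*t/3).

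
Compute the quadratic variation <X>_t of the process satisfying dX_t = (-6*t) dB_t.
<X>_t = 12*t^3

For an Itô process dX_t = a(t) dt + b(t) dB_t, the quadratic variation is <X>_t = int_0^t b(s)^2 ds (the drift term does not contribute). Here b(s) = -6*s, so
  b(s)^2 = 36*s^2.
Integrating from 0 to t:
  <X>_t = int_0^t (36*s^2) ds = 12*t^3.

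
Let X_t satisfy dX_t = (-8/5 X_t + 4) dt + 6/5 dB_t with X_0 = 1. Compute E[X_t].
E[X_t] = 5/2 - 3*exp(-8*t/5)/2

Taking expectations and using E[dB_t] = 0, the mean m(t) = E[X_t] satisfies the ODE m'(t) = a m(t) + b with m(0) = x_0. With a = -8/5, b = 4, x_0 = 1, the solution is
  m(t) = x_0 * exp(a t) + (b/a) * (exp(a t) - 1)
       = 1 * exp((-8/5) t) + (4/(-8/5)) * (exp((-8/5) t) - 1)
       = 5/2 - 3*exp(-8*t/5)/2.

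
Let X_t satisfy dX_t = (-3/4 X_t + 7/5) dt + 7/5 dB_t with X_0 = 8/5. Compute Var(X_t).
Var(X_t) = 98/75 - 98*exp(-3*t/2)/75

The variance V(t) = Var(X_t) satisfies V'(t) = 2 a V(t) + c^2 with V(0) = 0 (drift coefficient is linear in X, diffusion is constant). With a = -3/4, c = 7/5, the solution is
  V(t) = (c^2 / (2 a)) * (exp(2 a t) - 1)
       = ((7/5)^2 / (2*(-3/4))) * (exp((-3/2) t) - 1)
       = 98/75 - 98*exp(-3*t/2)/75.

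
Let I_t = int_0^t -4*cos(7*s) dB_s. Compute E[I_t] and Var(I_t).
E[I_t] = 0; Var(I_t) = 8*t + 4*sin(14*t)/7

The Itô integral of a deterministic integrand f(s) has mean 0 because each increment f(s) * (B_{s+ds} - B_s) has mean 0. By the Itô isometry:
  Var( int_0^t f(s) dB_s ) = E[ (int_0^t f(s) dB_s)^2 ] = int_0^t f(s)^2 ds.
Here f(s) = -4*cos(7*s), so f(s)^2 = 16*cos(7*s)^2. Integrate:
  int_0^t (16*cos(7*s)^2) ds = 8*t + 4*sin(14*t)/7.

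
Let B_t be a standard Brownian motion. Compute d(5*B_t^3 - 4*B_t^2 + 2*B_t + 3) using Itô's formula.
d(5*B_t^3 - 4*B_t^2 + 2*B_t + 3) = (15*B_t - 4) dt + (15*B_t^2 - 8*B_t + 2) dB_t

Itô's formula for f(B_t) gives d f(B_t) = f'(B_t) dB_t + (1/2) f''(B_t) dt. Compute derivatives of f(x) = 5*x^3 - 4*x^2 + 2*x + 3:
  f'(x)  = 15*x^2 - 8*x + 2
  f''(x) = 30*x - 8
Substitute x = B_t and multiply the f'' term by 1/2:
  drift     = (1/2) * (30*x - 8) evaluated at B_t = 15*B_t - 4
  diffusion = (15*x^2 - 8*x + 2) evaluated at B_t = 15*B_t^2 - 8*B_t + 2
Therefore d(5*B_t^3 - 4*B_t^2 + 2*B_t + 3) = (15*B_t - 4) dt + (15*B_t^2 - 8*B_t + 2) dB_t.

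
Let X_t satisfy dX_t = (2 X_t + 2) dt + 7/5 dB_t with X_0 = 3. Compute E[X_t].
E[X_t] = 4*exp(2*t) - 1

Taking expectations and using E[dB_t] = 0, the mean m(t) = E[X_t] satisfies the ODE m'(t) = a m(t) + b with m(0) = x_0. With a = 2, b = 2, x_0 = 3, the solution is
  m(t) = x_0 * exp(a t) + (b/a) * (exp(a t) - 1)
       = 3 * exp(2 t) + (2/2) * (exp(2 t) - 1)
       = 4*exp(2*t) - 1.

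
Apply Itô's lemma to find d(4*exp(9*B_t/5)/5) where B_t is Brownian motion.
d(4*exp(9*B_t/5)/5) = (162*exp(9*B_t/5)/125) dt + (36*exp(9*B_t/5)/25) dB_t

Itô's formula for f(B_t) gives d f(B_t) = f'(B_t) dB_t + (1/2) f''(B_t) dt. Compute derivatives of f(x) = 4*exp(9*x/5)/5:
  f'(x)  = 36*exp(9*x/5)/25
  f''(x) = 324*exp(9*x/5)/125
Substitute x = B_t and multiply the f'' term by 1/2:
  drift     = (1/2) * (324*exp(9*x/5)/125) evaluated at B_t = 162*exp(9*B_t/5)/125
  diffusion = (36*exp(9*x/5)/25) evaluated at B_t = 36*exp(9*B_t/5)/25
Therefore d(4*exp(9*B_t/5)/5) = (162*exp(9*B_t/5)/125) dt + (36*exp(9*B_t/5)/25) dB_t.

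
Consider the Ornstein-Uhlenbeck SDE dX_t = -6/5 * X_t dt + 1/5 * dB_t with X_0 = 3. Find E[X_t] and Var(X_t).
E[X_t] = 3*exp(-6*t/5); Var(X_t) = 1/60 - exp(-12*t/5)/60

The OU SDE dX = -theta X dt + sigma dB admits the integrating factor exp(theta t): d(exp(theta t) X_t) = sigma exp(theta t) dB_t. Integrating from 0 to t:
  X_t = x_0 * exp(-theta t) + sigma * int_0^t exp(-theta (t-s)) dB_s.
The Itô integral has mean 0 and (by the Itô isometry) variance sigma^2 * int_0^t exp(-2 theta (t - s)) ds = sigma^2 * (1 - exp(-2 theta t)) / (2 theta).
With theta = 6/5, sigma = 1/5, x_0 = 3:
  E[X_t] = 3 * exp(-6/5 t) = 3*exp(-6*t/5)
  Var(X_t) = (1/5)^2 * (1 - exp(-2*6/5 t)) / (2 * 6/5) = 1/60 - exp(-12*t/5)/60.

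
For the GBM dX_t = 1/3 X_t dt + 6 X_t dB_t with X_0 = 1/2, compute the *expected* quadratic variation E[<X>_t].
E[<X>_t] = 27*exp(110*t/3)/110 - 27/110

<X>_t = int_0^t (6 * X_s)^2 ds. Taking expectation inside the integral: E[<X>_t] = 6^2 * int_0^t E[X_s^2] ds. For GBM, E[X_s^2] = x_0^2 * exp((2 mu + sigma^2) s). Integrating:
  E[<X>_t] = 6^2 * (1/2)^2 * (exp((2*(1/3) + 6^2) t) - 1) / (2*(1/3) + 6^2)
           = 6^2 * (1/2)^2 * (exp((110/3) t) - 1) / (110/3) = 27*exp(110*t/3)/110 - 27/110.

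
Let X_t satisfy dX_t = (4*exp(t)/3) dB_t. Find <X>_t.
<X>_t = 8*exp(2*t)/9 - 8/9

For an Itô process dX_t = a(t) dt + b(t) dB_t, the quadratic variation is <X>_t = int_0^t b(s)^2 ds (the drift term does not contribute). Here b(s) = 4*exp(s)/3, so
  b(s)^2 = 16*exp(2*s)/9.
Integrating from 0 to t:
  <X>_t = int_0^t (16*exp(2*s)/9) ds = 8*exp(2*t)/9 - 8/9.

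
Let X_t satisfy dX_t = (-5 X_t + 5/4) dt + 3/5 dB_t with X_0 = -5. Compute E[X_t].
E[X_t] = 1/4 - 21*exp(-5*t)/4

Taking expectations and using E[dB_t] = 0, the mean m(t) = E[X_t] satisfies the ODE m'(t) = a m(t) + b with m(0) = x_0. With a = -5, b = 5/4, x_0 = -5, the solution is
  m(t) = x_0 * exp(a t) + (b/a) * (exp(a t) - 1)
       = (-5) * exp((-5) t) + ((5/4)/(-5)) * (exp((-5) t) - 1)
       = 1/4 - 21*exp(-5*t)/4.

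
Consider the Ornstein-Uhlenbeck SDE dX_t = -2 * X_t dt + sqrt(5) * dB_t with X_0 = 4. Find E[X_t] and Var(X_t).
E[X_t] = 4*exp(-2*t); Var(X_t) = 5/4 - 5*exp(-4*t)/4

The OU SDE dX = -theta X dt + sigma dB admits the integrating factor exp(theta t): d(exp(theta t) X_t) = sigma exp(theta t) dB_t. Integrating from 0 to t:
  X_t = x_0 * exp(-theta t) + sigma * int_0^t exp(-theta (t-s)) dB_s.
The Itô integral has mean 0 and (by the Itô isometry) variance sigma^2 * int_0^t exp(-2 theta (t - s)) ds = sigma^2 * (1 - exp(-2 theta t)) / (2 theta).
With theta = 2, sigma = sqrt(5), x_0 = 4:
  E[X_t] = 4 * exp(-2 t) = 4*exp(-2*t)
  Var(X_t) = (sqrt(5))^2 * (1 - exp(-2*2 t)) / (2 * 2) = 5/4 - 5*exp(-4*t)/4.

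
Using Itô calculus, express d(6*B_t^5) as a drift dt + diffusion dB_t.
d(6*B_t^5) = (60*B_t^3) dt + (30*B_t^4) dB_t

Itô's formula for f(B_t) gives d f(B_t) = f'(B_t) dB_t + (1/2) f''(B_t) dt. Compute derivatives of f(x) = 6*x^5:
  f'(x)  = 30*x^4
  f''(x) = 120*x^3
Substitute x = B_t and multiply the f'' term by 1/2:
  drift     = (1/2) * (120*x^3) evaluated at B_t = 60*B_t^3
  diffusion = (30*x^4) evaluated at B_t = 30*B_t^4
Therefore d(6*B_t^5) = (60*B_t^3) dt + (30*B_t^4) dB_t.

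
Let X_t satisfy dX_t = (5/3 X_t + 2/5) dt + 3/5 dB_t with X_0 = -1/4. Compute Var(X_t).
Var(X_t) = 27*exp(10*t/3)/250 - 27/250

The variance V(t) = Var(X_t) satisfies V'(t) = 2 a V(t) + c^2 with V(0) = 0 (drift coefficient is linear in X, diffusion is constant). With a = 5/3, c = 3/5, the solution is
  V(t) = (c^2 / (2 a)) * (exp(2 a t) - 1)
       = ((3/5)^2 / (2*(5/3))) * (exp((10/3) t) - 1)
       = 27*exp(10*t/3)/250 - 27/250.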